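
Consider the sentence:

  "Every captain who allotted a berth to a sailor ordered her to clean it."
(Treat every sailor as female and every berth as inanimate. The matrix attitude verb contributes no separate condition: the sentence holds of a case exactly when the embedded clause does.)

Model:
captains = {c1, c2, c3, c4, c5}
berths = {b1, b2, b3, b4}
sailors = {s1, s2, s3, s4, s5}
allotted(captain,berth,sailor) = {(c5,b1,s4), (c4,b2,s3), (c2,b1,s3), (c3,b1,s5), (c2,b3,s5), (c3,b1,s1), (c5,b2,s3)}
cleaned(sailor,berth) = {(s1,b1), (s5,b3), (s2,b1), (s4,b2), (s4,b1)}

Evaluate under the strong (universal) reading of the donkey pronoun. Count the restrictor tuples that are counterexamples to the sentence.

"her" takes "a sailor" as antecedent and "it" takes "a berth"; both are donkey pronouns co-varying with the restrictor.
Strong reading: for every (c,b,s) with allotted(c,b,s), cleaned(s,b).
Restrictor triples: (c2,b1,s3)→cleaned(s3,b1) ✗  (c2,b3,s5)→cleaned(s5,b3) ✓  (c3,b1,s1)→cleaned(s1,b1) ✓  (c3,b1,s5)→cleaned(s5,b1) ✗  (c4,b2,s3)→cleaned(s3,b2) ✗  (c5,b1,s4)→cleaned(s4,b1) ✓  (c5,b2,s3)→cleaned(s3,b2) ✗
Counterexamples (restrictor triples failing the scope): 4.

4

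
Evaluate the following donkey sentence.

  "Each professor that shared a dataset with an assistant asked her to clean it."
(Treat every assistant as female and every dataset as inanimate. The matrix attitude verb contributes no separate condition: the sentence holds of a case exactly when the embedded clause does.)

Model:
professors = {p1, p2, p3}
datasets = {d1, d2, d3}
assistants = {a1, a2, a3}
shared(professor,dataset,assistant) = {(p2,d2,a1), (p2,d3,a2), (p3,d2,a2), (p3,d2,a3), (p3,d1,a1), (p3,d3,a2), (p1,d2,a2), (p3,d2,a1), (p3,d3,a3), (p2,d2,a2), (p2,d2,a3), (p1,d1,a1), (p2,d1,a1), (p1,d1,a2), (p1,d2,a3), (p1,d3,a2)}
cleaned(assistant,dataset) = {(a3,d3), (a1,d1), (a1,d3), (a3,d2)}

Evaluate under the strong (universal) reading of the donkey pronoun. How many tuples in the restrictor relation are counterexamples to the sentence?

"her" takes "an assistant" as antecedent and "it" takes "a dataset"; both are donkey pronouns co-varying with the restrictor.
Strong reading: for every (p,d,a) with shared(p,d,a), cleaned(a,d).
Restrictor triples: (p1,d1,a1)→cleaned(a1,d1) ✓  (p1,d1,a2)→cleaned(a2,d1) ✗  (p1,d2,a2)→cleaned(a2,d2) ✗  (p1,d2,a3)→cleaned(a3,d2) ✓  (p1,d3,a2)→cleaned(a2,d3) ✗  (p2,d1,a1)→cleaned(a1,d1) ✓  (p2,d2,a1)→cleaned(a1,d2) ✗  (p2,d2,a2)→cleaned(a2,d2) ✗  (p2,d2,a3)→cleaned(a3,d2) ✓  (p2,d3,a2)→cleaned(a2,d3) ✗  (p3,d1,a1)→cleaned(a1,d1) ✓  (p3,d2,a1)→cleaned(a1,d2) ✗  (p3,d2,a2)→cleaned(a2,d2) ✗  (p3,d2,a3)→cleaned(a3,d2) ✓  (p3,d3,a2)→cleaned(a2,d3) ✗  (p3,d3,a3)→cleaned(a3,d3) ✓
Counterexamples (restrictor triples failing the scope): 9.

9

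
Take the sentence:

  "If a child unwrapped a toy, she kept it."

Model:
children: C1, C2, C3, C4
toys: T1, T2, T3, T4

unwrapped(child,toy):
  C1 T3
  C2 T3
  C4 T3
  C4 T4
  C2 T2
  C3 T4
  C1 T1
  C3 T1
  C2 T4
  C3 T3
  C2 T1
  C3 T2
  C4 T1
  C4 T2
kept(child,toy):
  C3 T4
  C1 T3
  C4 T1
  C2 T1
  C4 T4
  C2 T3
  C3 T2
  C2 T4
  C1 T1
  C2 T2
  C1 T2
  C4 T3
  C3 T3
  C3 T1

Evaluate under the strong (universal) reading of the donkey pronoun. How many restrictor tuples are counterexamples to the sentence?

"it" takes "a toy" as antecedent — a donkey pronoun bound across the clause boundary.
Strong reading: for every (c,t) with unwrapped(c,t), kept(c,t).
Restrictor pairs: (C1,T1) ✓  (C1,T3) ✓  (C2,T1) ✓  (C2,T2) ✓  (C2,T3) ✓  (C2,T4) ✓  (C3,T1) ✓  (C3,T2) ✓  (C3,T3) ✓  (C3,T4) ✓  (C4,T1) ✓  (C4,T2) ✗  (C4,T3) ✓  (C4,T4) ✓
Counterexamples (restrictor pairs failing the scope): 1.

1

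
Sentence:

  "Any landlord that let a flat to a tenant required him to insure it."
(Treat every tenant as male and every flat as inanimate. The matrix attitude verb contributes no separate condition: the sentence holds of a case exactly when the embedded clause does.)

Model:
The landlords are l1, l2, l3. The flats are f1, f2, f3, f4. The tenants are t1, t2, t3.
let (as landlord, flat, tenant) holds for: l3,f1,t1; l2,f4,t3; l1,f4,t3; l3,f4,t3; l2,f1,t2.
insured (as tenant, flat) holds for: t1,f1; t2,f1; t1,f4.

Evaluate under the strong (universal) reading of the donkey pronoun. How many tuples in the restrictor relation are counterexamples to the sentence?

3

"him" takes "a tenant" as antecedent and "it" takes "a flat"; both are donkey pronouns co-varying with the restrictor.
Strong reading: for every (l,f,t) with let(l,f,t), insured(t,f).
Restrictor triples: (l1,f4,t3)→insured(t3,f4) ✗  (l2,f1,t2)→insured(t2,f1) ✓  (l2,f4,t3)→insured(t3,f4) ✗  (l3,f1,t1)→insured(t1,f1) ✓  (l3,f4,t3)→insured(t3,f4) ✗
Counterexamples (restrictor triples failing the scope): 3.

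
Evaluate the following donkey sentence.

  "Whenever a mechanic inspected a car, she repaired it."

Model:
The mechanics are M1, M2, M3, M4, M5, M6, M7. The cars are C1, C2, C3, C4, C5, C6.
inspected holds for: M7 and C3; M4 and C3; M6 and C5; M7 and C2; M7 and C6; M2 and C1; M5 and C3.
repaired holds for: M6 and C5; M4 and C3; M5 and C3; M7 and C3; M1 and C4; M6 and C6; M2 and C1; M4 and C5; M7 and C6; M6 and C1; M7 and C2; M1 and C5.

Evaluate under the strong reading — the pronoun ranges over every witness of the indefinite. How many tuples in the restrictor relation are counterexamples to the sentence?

"it" takes "a car" as antecedent — a donkey pronoun bound across the clause boundary.
Strong reading: for every (m,c) with inspected(m,c), repaired(m,c).
Restrictor pairs: (M2,C1) ✓  (M4,C3) ✓  (M5,C3) ✓  (M6,C5) ✓  (M7,C2) ✓  (M7,C3) ✓  (M7,C6) ✓
Counterexamples (restrictor pairs failing the scope): 0.

0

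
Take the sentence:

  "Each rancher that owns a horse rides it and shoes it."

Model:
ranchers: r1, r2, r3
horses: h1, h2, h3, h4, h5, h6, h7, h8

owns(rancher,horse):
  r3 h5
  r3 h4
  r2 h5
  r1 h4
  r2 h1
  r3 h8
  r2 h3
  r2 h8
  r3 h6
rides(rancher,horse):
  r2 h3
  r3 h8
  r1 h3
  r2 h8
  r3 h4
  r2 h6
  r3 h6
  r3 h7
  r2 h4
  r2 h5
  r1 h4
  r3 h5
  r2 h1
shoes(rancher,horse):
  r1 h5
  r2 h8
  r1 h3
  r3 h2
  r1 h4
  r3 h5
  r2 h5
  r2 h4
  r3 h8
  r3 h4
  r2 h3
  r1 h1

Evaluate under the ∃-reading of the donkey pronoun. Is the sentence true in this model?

True

"it" takes "a horse" as antecedent — a donkey pronoun bound across the clause boundary.
Weak reading: every rancher r with some owns-horse has at least one owns-horse h such that rides(r,h) ∧ shoes(r,h).
Per rancher: r1:✓  r2:✓  r3:✓
Every rancher in the restrictor has a witness.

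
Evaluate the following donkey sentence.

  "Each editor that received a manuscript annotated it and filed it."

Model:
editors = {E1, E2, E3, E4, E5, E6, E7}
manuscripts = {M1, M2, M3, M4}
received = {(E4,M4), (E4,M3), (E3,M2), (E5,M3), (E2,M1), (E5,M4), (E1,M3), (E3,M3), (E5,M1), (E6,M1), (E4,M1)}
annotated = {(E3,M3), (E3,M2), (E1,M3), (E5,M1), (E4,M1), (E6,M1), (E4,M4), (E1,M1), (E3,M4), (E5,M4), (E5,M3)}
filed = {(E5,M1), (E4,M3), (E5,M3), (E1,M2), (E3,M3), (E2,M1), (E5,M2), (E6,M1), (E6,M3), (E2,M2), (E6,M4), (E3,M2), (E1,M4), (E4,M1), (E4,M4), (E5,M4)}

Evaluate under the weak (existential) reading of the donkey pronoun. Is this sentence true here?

False

"it" takes "a manuscript" as antecedent — a donkey pronoun bound across the clause boundary.
Weak reading: every editor e with some received-manuscript has at least one received-manuscript m such that annotated(e,m) ∧ filed(e,m).
Per editor: E1:✗  E2:✗  E3:✓  E4:✓  E5:✓  E6:✓
E1 has no witness among its received-manuscripts.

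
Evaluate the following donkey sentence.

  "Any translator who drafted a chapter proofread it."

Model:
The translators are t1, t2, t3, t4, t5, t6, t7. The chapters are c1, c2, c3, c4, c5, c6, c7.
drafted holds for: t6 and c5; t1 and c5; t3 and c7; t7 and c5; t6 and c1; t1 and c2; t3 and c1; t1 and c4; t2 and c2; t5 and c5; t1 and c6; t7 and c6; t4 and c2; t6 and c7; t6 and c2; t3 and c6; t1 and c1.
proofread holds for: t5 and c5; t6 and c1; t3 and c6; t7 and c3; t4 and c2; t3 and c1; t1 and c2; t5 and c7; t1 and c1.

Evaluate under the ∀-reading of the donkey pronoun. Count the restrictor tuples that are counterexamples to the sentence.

10

"it" takes "a chapter" as antecedent — a donkey pronoun bound across the clause boundary.
Strong reading: for every (t,c) with drafted(t,c), proofread(t,c).
Restrictor pairs: (t1,c1) ✓  (t1,c2) ✓  (t1,c4) ✗  (t1,c5) ✗  (t1,c6) ✗  (t2,c2) ✗  (t3,c1) ✓  (t3,c6) ✓  (t3,c7) ✗  (t4,c2) ✓  (t5,c5) ✓  (t6,c1) ✓  (t6,c2) ✗  (t6,c5) ✗  (t6,c7) ✗  (t7,c5) ✗  (t7,c6) ✗
Counterexamples (restrictor pairs failing the scope): 10.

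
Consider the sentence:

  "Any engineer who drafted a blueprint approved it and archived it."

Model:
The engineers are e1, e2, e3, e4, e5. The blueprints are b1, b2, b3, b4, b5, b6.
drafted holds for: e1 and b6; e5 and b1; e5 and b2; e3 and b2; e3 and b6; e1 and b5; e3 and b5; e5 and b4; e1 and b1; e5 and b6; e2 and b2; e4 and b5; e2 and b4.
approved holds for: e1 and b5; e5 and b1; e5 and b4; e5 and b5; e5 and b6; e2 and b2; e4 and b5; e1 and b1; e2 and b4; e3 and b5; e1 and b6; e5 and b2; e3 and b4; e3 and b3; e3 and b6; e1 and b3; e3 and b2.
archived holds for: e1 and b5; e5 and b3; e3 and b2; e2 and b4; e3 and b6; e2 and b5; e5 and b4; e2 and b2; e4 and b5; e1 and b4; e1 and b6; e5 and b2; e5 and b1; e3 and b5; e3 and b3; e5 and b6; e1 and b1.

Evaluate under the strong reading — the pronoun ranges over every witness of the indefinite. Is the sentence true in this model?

"it" takes "a blueprint" as antecedent — a donkey pronoun bound across the clause boundary.
Strong reading: for every (e,b) with drafted(e,b), approved(e,b) ∧ archived(e,b).
Restrictor pairs: (e1,b1) ✓  (e1,b5) ✓  (e1,b6) ✓  (e2,b2) ✓  (e2,b4) ✓  (e3,b2) ✓  (e3,b5) ✓  (e3,b6) ✓  (e4,b5) ✓  (e5,b1) ✓  (e5,b2) ✓  (e5,b4) ✓  (e5,b6) ✓
Every restrictor pair satisfies the scope.

True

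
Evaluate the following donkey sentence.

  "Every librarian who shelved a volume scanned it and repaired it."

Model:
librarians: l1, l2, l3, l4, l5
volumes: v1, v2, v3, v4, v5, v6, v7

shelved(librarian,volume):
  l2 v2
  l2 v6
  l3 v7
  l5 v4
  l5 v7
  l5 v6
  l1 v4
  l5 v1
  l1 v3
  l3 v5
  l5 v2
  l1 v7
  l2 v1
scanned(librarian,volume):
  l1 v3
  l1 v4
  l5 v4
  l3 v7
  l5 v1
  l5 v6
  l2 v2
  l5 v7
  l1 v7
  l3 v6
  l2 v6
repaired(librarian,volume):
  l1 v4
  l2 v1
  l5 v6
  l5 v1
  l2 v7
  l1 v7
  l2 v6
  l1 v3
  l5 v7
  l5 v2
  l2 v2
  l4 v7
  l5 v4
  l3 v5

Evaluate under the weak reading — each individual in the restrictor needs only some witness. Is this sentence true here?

"it" takes "a volume" as antecedent — a donkey pronoun bound across the clause boundary.
Weak reading: every librarian l with some shelved-volume has at least one shelved-volume v such that scanned(l,v) ∧ repaired(l,v).
Per librarian: l1:✓  l2:✓  l3:✗  l5:✓
l3 has no witness among its shelved-volumes.

False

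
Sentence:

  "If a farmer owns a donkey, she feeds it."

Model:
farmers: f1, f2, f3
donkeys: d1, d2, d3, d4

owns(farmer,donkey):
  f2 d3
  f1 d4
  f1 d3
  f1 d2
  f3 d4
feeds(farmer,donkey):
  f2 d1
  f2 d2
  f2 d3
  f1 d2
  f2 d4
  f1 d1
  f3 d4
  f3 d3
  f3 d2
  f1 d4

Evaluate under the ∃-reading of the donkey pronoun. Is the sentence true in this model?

True

"it" takes "a donkey" as antecedent — a donkey pronoun bound across the clause boundary.
Weak reading: every farmer f with some owns-donkey has at least one owns-donkey d such that feeds(f,d).
Per farmer: f1:✓  f2:✓  f3:✓
Every farmer in the restrictor has a witness.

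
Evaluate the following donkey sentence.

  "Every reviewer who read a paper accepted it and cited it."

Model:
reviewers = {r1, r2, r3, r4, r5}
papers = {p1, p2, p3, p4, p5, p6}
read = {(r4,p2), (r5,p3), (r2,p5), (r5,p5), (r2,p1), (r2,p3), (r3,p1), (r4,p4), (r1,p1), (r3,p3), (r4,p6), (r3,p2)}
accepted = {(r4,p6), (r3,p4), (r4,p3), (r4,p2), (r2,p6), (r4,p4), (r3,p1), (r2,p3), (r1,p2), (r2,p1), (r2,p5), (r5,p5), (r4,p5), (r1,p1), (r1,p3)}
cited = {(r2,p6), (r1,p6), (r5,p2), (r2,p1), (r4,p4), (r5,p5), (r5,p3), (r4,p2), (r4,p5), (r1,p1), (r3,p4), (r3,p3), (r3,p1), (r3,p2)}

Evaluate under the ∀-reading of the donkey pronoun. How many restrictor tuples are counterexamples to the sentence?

"it" takes "a paper" as antecedent — a donkey pronoun bound across the clause boundary.
Strong reading: for every (r,p) with read(r,p), accepted(r,p) ∧ cited(r,p).
Restrictor pairs: (r1,p1) ✓  (r2,p1) ✓  (r2,p3) ✗  (r2,p5) ✗  (r3,p1) ✓  (r3,p2) ✗  (r3,p3) ✗  (r4,p2) ✓  (r4,p4) ✓  (r4,p6) ✗  (r5,p3) ✗  (r5,p5) ✓
Counterexamples (restrictor pairs failing the scope): 6.

6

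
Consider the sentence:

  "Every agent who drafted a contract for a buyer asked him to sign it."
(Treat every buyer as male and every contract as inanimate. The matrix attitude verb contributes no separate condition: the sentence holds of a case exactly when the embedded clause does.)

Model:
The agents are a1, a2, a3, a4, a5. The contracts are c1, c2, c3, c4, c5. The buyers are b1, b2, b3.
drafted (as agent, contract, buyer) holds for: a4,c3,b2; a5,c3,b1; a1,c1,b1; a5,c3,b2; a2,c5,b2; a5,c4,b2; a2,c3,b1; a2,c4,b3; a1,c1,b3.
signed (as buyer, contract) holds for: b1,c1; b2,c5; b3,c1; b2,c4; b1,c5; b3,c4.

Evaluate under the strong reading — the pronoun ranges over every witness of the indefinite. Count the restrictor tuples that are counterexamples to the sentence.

"him" takes "a buyer" as antecedent and "it" takes "a contract"; both are donkey pronouns co-varying with the restrictor.
Strong reading: for every (a,c,b) with drafted(a,c,b), signed(b,c).
Restrictor triples: (a1,c1,b1)→signed(b1,c1) ✓  (a1,c1,b3)→signed(b3,c1) ✓  (a2,c3,b1)→signed(b1,c3) ✗  (a2,c4,b3)→signed(b3,c4) ✓  (a2,c5,b2)→signed(b2,c5) ✓  (a4,c3,b2)→signed(b2,c3) ✗  (a5,c3,b1)→signed(b1,c3) ✗  (a5,c3,b2)→signed(b2,c3) ✗  (a5,c4,b2)→signed(b2,c4) ✓
Counterexamples (restrictor triples failing the scope): 4.

4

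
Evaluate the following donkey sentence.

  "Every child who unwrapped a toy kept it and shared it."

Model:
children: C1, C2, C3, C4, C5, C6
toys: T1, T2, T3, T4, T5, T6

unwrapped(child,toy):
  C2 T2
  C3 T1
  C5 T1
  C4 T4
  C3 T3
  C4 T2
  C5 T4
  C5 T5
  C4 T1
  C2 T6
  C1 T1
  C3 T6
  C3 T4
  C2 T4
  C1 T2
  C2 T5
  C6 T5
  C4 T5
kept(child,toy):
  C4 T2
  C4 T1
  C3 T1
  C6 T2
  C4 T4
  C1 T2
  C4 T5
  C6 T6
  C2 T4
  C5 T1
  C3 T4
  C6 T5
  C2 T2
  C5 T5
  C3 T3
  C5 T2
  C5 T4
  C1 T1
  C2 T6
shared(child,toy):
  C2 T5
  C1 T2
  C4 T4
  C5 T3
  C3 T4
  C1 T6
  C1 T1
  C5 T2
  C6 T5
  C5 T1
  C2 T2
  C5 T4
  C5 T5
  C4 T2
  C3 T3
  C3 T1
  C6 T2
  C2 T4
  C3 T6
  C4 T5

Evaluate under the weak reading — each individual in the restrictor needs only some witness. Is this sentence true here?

"it" takes "a toy" as antecedent — a donkey pronoun bound across the clause boundary.
Weak reading: every child c with some unwrapped-toy has at least one unwrapped-toy t such that kept(c,t) ∧ shared(c,t).
Per child: C1:✓  C2:✓  C3:✓  C4:✓  C5:✓  C6:✓
Every child in the restrictor has a witness.

True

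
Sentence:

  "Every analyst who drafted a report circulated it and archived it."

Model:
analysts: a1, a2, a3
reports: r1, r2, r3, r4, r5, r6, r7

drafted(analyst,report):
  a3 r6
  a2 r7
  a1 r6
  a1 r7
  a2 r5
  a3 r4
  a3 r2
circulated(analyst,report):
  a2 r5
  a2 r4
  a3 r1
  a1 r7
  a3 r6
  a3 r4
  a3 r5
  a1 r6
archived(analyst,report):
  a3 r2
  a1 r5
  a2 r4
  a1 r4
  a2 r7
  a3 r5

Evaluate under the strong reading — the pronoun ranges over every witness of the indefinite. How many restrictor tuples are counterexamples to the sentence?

"it" takes "a report" as antecedent — a donkey pronoun bound across the clause boundary.
Strong reading: for every (a,r) with drafted(a,r), circulated(a,r) ∧ archived(a,r).
Restrictor pairs: (a1,r6) ✗  (a1,r7) ✗  (a2,r5) ✗  (a2,r7) ✗  (a3,r2) ✗  (a3,r4) ✗  (a3,r6) ✗
Counterexamples (restrictor pairs failing the scope): 7.

7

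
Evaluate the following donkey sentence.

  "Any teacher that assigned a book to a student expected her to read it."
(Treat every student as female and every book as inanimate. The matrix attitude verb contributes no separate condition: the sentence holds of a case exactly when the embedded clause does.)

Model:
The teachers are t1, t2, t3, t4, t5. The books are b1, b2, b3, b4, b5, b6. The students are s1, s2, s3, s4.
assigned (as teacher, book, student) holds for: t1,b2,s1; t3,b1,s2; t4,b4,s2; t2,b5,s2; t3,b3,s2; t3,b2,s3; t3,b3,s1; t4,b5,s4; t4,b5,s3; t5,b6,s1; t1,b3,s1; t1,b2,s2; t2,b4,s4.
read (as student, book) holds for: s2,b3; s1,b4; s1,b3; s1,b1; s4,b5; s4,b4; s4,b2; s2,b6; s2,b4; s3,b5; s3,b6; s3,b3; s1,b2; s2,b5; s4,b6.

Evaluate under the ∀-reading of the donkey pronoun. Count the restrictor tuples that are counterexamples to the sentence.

4

"her" takes "a student" as antecedent and "it" takes "a book"; both are donkey pronouns co-varying with the restrictor.
Strong reading: for every (t,b,s) with assigned(t,b,s), read(s,b).
Restrictor triples: (t1,b2,s1)→read(s1,b2) ✓  (t1,b2,s2)→read(s2,b2) ✗  (t1,b3,s1)→read(s1,b3) ✓  (t2,b4,s4)→read(s4,b4) ✓  (t2,b5,s2)→read(s2,b5) ✓  (t3,b1,s2)→read(s2,b1) ✗  (t3,b2,s3)→read(s3,b2) ✗  (t3,b3,s1)→read(s1,b3) ✓  (t3,b3,s2)→read(s2,b3) ✓  (t4,b4,s2)→read(s2,b4) ✓  (t4,b5,s3)→read(s3,b5) ✓  (t4,b5,s4)→read(s4,b5) ✓  (t5,b6,s1)→read(s1,b6) ✗
Counterexamples (restrictor triples failing the scope): 4.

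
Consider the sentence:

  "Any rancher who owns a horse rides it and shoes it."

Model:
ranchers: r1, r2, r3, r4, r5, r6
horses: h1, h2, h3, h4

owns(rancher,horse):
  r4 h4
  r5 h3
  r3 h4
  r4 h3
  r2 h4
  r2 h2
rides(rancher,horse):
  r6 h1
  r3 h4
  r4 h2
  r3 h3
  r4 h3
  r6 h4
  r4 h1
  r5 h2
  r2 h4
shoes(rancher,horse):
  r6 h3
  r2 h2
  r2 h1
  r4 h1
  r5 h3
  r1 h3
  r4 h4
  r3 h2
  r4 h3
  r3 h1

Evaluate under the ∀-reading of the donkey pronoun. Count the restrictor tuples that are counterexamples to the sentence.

"it" takes "a horse" as antecedent — a donkey pronoun bound across the clause boundary.
Strong reading: for every (r,h) with owns(r,h), rides(r,h) ∧ shoes(r,h).
Restrictor pairs: (r2,h2) ✗  (r2,h4) ✗  (r3,h4) ✗  (r4,h3) ✓  (r4,h4) ✗  (r5,h3) ✗
Counterexamples (restrictor pairs failing the scope): 5.

5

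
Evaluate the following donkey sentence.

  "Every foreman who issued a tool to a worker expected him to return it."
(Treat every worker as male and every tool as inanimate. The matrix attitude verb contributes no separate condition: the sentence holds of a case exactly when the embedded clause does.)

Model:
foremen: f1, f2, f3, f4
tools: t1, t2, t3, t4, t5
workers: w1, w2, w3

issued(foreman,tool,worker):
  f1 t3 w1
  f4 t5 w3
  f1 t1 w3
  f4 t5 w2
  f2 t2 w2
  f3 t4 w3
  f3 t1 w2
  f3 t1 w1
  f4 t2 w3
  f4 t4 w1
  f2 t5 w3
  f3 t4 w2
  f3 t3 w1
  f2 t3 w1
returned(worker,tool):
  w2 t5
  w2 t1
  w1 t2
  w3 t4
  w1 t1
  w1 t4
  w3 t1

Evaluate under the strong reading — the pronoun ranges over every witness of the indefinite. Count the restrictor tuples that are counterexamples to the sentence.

8

"him" takes "a worker" as antecedent and "it" takes "a tool"; both are donkey pronouns co-varying with the restrictor.
Strong reading: for every (f,t,w) with issued(f,t,w), returned(w,t).
Restrictor triples: (f1,t1,w3)→returned(w3,t1) ✓  (f1,t3,w1)→returned(w1,t3) ✗  (f2,t2,w2)→returned(w2,t2) ✗  (f2,t3,w1)→returned(w1,t3) ✗  (f2,t5,w3)→returned(w3,t5) ✗  (f3,t1,w1)→returned(w1,t1) ✓  (f3,t1,w2)→returned(w2,t1) ✓  (f3,t3,w1)→returned(w1,t3) ✗  (f3,t4,w2)→returned(w2,t4) ✗  (f3,t4,w3)→returned(w3,t4) ✓  (f4,t2,w3)→returned(w3,t2) ✗  (f4,t4,w1)→returned(w1,t4) ✓  (f4,t5,w2)→returned(w2,t5) ✓  (f4,t5,w3)→returned(w3,t5) ✗
Counterexamples (restrictor triples failing the scope): 8.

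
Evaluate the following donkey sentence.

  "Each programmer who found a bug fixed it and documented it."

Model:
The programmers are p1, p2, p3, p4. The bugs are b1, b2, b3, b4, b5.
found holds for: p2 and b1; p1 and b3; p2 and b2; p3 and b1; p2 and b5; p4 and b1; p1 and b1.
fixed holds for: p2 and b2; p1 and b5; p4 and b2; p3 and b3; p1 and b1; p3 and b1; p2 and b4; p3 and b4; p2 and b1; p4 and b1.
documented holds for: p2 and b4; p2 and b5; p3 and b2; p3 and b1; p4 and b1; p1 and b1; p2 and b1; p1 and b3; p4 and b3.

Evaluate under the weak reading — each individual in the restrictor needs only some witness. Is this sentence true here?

True

"it" takes "a bug" as antecedent — a donkey pronoun bound across the clause boundary.
Weak reading: every programmer p with some found-bug has at least one found-bug b such that fixed(p,b) ∧ documented(p,b).
Per programmer: p1:✓  p2:✓  p3:✓  p4:✓
Every programmer in the restrictor has a witness.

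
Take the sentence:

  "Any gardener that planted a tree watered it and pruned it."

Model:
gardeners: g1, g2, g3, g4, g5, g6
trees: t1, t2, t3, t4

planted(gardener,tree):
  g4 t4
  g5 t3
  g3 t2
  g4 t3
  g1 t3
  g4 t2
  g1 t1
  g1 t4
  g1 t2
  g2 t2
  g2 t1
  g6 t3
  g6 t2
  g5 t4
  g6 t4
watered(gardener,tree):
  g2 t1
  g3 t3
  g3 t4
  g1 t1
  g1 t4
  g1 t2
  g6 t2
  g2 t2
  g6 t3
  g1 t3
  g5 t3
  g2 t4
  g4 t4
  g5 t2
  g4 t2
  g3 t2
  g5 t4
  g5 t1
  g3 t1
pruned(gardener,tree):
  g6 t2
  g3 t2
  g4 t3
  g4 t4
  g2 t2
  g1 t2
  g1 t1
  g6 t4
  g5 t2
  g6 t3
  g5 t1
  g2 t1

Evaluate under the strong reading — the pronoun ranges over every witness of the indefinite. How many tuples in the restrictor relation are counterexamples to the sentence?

"it" takes "a tree" as antecedent — a donkey pronoun bound across the clause boundary.
Strong reading: for every (g,t) with planted(g,t), watered(g,t) ∧ pruned(g,t).
Restrictor pairs: (g1,t1) ✓  (g1,t2) ✓  (g1,t3) ✗  (g1,t4) ✗  (g2,t1) ✓  (g2,t2) ✓  (g3,t2) ✓  (g4,t2) ✗  (g4,t3) ✗  (g4,t4) ✓  (g5,t3) ✗  (g5,t4) ✗  (g6,t2) ✓  (g6,t3) ✓  (g6,t4) ✗
Counterexamples (restrictor pairs failing the scope): 7.

7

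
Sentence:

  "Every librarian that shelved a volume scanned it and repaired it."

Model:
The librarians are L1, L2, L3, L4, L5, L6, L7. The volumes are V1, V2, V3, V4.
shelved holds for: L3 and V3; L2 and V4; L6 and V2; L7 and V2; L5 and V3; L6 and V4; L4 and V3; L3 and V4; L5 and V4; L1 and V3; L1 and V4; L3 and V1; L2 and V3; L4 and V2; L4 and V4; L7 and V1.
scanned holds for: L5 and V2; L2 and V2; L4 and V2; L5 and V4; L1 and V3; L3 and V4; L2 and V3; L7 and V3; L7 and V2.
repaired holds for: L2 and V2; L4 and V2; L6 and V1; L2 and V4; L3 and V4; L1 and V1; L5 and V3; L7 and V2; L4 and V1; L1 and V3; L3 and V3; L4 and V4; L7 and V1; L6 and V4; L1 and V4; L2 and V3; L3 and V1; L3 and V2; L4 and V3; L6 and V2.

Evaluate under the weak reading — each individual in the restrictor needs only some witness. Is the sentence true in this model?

"it" takes "a volume" as antecedent — a donkey pronoun bound across the clause boundary.
Weak reading: every librarian l with some shelved-volume has at least one shelved-volume v such that scanned(l,v) ∧ repaired(l,v).
Per librarian: L1:✓  L2:✓  L3:✓  L4:✓  L5:✗  L6:✗  L7:✓
L5 has no witness among its shelved-volumes.

False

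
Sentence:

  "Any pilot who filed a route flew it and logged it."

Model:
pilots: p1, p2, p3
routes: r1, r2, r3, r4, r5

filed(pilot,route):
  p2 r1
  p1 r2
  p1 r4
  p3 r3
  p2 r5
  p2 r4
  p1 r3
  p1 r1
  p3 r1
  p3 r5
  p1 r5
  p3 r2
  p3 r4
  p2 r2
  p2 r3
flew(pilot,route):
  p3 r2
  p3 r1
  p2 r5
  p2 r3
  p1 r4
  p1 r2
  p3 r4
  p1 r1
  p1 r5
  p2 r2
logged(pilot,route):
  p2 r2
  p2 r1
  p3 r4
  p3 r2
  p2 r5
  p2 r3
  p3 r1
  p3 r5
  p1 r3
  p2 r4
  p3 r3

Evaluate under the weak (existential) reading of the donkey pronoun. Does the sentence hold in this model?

False

"it" takes "a route" as antecedent — a donkey pronoun bound across the clause boundary.
Weak reading: every pilot p with some filed-route has at least one filed-route r such that flew(p,r) ∧ logged(p,r).
Per pilot: p1:✗  p2:✓  p3:✓
p1 has no witness among its filed-routes.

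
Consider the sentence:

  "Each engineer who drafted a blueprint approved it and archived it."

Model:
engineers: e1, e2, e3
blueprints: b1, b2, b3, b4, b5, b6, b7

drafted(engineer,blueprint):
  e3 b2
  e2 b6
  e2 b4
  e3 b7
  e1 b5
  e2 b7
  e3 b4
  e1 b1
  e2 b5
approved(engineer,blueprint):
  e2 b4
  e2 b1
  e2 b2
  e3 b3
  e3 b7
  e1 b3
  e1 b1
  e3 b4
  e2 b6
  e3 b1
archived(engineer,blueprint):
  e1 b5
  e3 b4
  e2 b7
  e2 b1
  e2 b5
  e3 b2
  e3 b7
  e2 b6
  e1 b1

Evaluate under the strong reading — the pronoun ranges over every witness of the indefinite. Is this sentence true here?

False

"it" takes "a blueprint" as antecedent — a donkey pronoun bound across the clause boundary.
Strong reading: for every (e,b) with drafted(e,b), approved(e,b) ∧ archived(e,b).
Restrictor pairs: (e1,b1) ✓  (e1,b5) ✗  (e2,b4) ✗  (e2,b5) ✗  (e2,b6) ✓  (e2,b7) ✗  (e3,b2) ✗  (e3,b4) ✓  (e3,b7) ✓
Counterexample: (e1,b5) is in drafted but fails the scope.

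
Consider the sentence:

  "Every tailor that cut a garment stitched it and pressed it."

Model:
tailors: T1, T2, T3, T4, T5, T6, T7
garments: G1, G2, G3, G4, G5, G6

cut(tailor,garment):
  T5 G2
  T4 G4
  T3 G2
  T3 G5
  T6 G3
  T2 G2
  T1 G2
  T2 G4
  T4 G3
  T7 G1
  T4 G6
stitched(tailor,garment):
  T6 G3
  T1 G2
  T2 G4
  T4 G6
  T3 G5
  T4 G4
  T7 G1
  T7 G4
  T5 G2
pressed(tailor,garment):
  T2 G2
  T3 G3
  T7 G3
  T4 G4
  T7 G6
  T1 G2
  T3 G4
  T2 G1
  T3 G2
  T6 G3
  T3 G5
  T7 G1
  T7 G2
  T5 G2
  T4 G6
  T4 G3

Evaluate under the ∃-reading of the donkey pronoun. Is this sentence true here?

False

"it" takes "a garment" as antecedent — a donkey pronoun bound across the clause boundary.
Weak reading: every tailor t with some cut-garment has at least one cut-garment g such that stitched(t,g) ∧ pressed(t,g).
Per tailor: T1:✓  T2:✗  T3:✓  T4:✓  T5:✓  T6:✓  T7:✓
T2 has no witness among its cut-garments.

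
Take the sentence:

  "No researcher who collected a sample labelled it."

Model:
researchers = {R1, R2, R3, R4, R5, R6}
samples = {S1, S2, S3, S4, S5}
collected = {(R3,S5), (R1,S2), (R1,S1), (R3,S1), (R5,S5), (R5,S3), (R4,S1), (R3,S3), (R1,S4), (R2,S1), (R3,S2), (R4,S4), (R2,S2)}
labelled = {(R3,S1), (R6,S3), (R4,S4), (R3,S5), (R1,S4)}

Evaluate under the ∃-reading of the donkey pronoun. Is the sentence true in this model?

False

"it" takes "a sample" as antecedent — a donkey pronoun bound across the clause boundary.
Truth condition: for no (r,s) with collected(r,s) does labelled(r,s) hold.
Restrictor pairs — does the scope hold? (R1,S1):fails  (R1,S2):fails  (R1,S4):holds  (R2,S1):fails  (R2,S2):fails  (R3,S1):holds  (R3,S2):fails  (R3,S3):fails  (R3,S5):holds  (R4,S1):fails  (R4,S4):holds  (R5,S3):fails  (R5,S5):fails
Scope holds for 4 pair(s), so the sentence is false.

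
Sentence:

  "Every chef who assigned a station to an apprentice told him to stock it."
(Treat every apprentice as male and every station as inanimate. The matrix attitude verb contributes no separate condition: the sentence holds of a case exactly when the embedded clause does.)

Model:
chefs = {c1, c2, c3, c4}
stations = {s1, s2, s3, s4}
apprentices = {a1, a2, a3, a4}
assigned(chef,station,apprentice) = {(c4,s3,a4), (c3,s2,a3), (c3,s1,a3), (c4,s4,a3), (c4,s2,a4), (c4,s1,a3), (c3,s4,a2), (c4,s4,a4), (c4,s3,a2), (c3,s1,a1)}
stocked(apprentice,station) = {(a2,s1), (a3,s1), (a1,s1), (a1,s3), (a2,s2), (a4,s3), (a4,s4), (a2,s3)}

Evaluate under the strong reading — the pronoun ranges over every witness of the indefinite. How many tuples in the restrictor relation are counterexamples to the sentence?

4

"him" takes "an apprentice" as antecedent and "it" takes "a station"; both are donkey pronouns co-varying with the restrictor.
Strong reading: for every (c,s,a) with assigned(c,s,a), stocked(a,s).
Restrictor triples: (c3,s1,a1)→stocked(a1,s1) ✓  (c3,s1,a3)→stocked(a3,s1) ✓  (c3,s2,a3)→stocked(a3,s2) ✗  (c3,s4,a2)→stocked(a2,s4) ✗  (c4,s1,a3)→stocked(a3,s1) ✓  (c4,s2,a4)→stocked(a4,s2) ✗  (c4,s3,a2)→stocked(a2,s3) ✓  (c4,s3,a4)→stocked(a4,s3) ✓  (c4,s4,a3)→stocked(a3,s4) ✗  (c4,s4,a4)→stocked(a4,s4) ✓
Counterexamples (restrictor triples failing the scope): 4.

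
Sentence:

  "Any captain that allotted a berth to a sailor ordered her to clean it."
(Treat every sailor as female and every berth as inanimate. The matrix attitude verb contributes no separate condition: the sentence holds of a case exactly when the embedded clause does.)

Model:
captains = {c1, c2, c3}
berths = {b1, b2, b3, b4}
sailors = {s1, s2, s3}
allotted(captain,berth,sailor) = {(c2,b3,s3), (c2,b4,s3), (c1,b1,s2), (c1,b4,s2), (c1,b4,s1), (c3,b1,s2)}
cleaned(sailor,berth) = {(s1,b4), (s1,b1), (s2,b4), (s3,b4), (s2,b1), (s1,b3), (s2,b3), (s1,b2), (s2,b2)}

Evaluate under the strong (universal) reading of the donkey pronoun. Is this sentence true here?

False

"her" takes "a sailor" as antecedent and "it" takes "a berth"; both are donkey pronouns co-varying with the restrictor.
Strong reading: for every (c,b,s) with allotted(c,b,s), cleaned(s,b).
Restrictor triples: (c1,b1,s2)→cleaned(s2,b1) ✓  (c1,b4,s1)→cleaned(s1,b4) ✓  (c1,b4,s2)→cleaned(s2,b4) ✓  (c2,b3,s3)→cleaned(s3,b3) ✗  (c2,b4,s3)→cleaned(s3,b4) ✓  (c3,b1,s2)→cleaned(s2,b1) ✓
Counterexample: (c2,b3,s3) — cleaned(s3,b3) does not hold.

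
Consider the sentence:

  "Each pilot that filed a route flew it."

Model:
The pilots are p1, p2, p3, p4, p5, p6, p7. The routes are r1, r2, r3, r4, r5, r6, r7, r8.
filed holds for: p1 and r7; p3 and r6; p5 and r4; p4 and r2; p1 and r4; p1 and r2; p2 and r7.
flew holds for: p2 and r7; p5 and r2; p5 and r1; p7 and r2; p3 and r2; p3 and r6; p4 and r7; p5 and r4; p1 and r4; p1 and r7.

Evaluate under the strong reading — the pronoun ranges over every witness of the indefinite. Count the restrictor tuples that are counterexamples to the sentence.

"it" takes "a route" as antecedent — a donkey pronoun bound across the clause boundary.
Strong reading: for every (p,r) with filed(p,r), flew(p,r).
Restrictor pairs: (p1,r2) ✗  (p1,r4) ✓  (p1,r7) ✓  (p2,r7) ✓  (p3,r6) ✓  (p4,r2) ✗  (p5,r4) ✓
Counterexamples (restrictor pairs failing the scope): 2.

2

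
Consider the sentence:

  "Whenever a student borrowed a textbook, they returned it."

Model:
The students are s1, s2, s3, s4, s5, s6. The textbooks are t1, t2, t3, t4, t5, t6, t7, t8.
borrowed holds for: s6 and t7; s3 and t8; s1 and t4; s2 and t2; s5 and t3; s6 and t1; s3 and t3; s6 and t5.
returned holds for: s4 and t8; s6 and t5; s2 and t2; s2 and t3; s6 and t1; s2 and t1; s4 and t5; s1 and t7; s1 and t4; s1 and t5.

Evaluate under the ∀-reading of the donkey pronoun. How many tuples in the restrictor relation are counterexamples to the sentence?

4

"it" takes "a textbook" as antecedent — a donkey pronoun bound across the clause boundary.
Strong reading: for every (s,t) with borrowed(s,t), returned(s,t).
Restrictor pairs: (s1,t4) ✓  (s2,t2) ✓  (s3,t3) ✗  (s3,t8) ✗  (s5,t3) ✗  (s6,t1) ✓  (s6,t5) ✓  (s6,t7) ✗
Counterexamples (restrictor pairs failing the scope): 4.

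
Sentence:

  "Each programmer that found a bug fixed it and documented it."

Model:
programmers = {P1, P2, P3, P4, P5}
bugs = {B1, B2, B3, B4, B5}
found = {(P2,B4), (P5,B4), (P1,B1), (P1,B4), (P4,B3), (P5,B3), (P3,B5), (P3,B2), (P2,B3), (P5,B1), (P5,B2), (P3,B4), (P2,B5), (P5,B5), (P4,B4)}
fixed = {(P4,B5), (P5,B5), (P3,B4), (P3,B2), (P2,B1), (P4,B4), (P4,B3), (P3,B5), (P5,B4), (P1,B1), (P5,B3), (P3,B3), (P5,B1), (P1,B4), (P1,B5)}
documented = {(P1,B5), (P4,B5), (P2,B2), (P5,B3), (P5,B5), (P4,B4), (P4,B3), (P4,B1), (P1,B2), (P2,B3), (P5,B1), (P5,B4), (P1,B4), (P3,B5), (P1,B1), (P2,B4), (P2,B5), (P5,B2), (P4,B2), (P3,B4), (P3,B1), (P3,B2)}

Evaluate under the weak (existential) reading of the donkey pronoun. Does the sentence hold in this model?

"it" takes "a bug" as antecedent — a donkey pronoun bound across the clause boundary.
Weak reading: every programmer p with some found-bug has at least one found-bug b such that fixed(p,b) ∧ documented(p,b).
Per programmer: P1:✓  P2:✗  P3:✓  P4:✓  P5:✓
P2 has no witness among its found-bugs.

False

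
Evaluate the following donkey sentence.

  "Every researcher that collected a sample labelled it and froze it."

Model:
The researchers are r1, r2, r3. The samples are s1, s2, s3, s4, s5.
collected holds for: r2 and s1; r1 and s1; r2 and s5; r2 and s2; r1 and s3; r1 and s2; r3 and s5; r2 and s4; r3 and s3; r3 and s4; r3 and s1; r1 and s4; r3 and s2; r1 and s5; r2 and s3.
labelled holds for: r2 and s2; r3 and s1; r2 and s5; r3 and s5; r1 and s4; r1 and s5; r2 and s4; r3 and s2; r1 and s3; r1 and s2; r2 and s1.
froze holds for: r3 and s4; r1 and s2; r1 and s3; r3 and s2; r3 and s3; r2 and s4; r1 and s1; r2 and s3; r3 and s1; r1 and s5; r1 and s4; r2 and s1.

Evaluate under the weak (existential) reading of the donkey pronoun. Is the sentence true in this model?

True

"it" takes "a sample" as antecedent — a donkey pronoun bound across the clause boundary.
Weak reading: every researcher r with some collected-sample has at least one collected-sample s such that labelled(r,s) ∧ froze(r,s).
Per researcher: r1:✓  r2:✓  r3:✓
Every researcher in the restrictor has a witness.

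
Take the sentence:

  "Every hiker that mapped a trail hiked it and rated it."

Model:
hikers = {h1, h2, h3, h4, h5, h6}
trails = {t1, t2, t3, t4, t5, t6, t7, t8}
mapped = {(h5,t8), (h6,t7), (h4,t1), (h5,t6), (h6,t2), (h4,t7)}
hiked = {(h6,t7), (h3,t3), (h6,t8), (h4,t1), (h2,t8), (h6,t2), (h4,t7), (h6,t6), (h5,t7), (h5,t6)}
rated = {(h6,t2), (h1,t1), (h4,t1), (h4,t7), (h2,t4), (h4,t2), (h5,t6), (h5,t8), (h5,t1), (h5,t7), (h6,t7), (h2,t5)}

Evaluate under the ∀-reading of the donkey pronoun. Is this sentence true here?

False

"it" takes "a trail" as antecedent — a donkey pronoun bound across the clause boundary.
Strong reading: for every (h,t) with mapped(h,t), hiked(h,t) ∧ rated(h,t).
Restrictor pairs: (h4,t1) ✓  (h4,t7) ✓  (h5,t6) ✓  (h5,t8) ✗  (h6,t2) ✓  (h6,t7) ✓
Counterexample: (h5,t8) is in mapped but fails the scope.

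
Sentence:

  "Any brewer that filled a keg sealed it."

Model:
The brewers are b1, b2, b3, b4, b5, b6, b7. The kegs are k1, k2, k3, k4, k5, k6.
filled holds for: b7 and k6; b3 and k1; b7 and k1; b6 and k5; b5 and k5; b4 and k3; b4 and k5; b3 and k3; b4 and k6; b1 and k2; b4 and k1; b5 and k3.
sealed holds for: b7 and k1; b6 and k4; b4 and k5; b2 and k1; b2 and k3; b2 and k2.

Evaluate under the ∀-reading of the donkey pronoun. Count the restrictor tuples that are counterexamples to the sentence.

"it" takes "a keg" as antecedent — a donkey pronoun bound across the clause boundary.
Strong reading: for every (b,k) with filled(b,k), sealed(b,k).
Restrictor pairs: (b1,k2) ✗  (b3,k1) ✗  (b3,k3) ✗  (b4,k1) ✗  (b4,k3) ✗  (b4,k5) ✓  (b4,k6) ✗  (b5,k3) ✗  (b5,k5) ✗  (b6,k5) ✗  (b7,k1) ✓  (b7,k6) ✗
Counterexamples (restrictor pairs failing the scope): 10.

10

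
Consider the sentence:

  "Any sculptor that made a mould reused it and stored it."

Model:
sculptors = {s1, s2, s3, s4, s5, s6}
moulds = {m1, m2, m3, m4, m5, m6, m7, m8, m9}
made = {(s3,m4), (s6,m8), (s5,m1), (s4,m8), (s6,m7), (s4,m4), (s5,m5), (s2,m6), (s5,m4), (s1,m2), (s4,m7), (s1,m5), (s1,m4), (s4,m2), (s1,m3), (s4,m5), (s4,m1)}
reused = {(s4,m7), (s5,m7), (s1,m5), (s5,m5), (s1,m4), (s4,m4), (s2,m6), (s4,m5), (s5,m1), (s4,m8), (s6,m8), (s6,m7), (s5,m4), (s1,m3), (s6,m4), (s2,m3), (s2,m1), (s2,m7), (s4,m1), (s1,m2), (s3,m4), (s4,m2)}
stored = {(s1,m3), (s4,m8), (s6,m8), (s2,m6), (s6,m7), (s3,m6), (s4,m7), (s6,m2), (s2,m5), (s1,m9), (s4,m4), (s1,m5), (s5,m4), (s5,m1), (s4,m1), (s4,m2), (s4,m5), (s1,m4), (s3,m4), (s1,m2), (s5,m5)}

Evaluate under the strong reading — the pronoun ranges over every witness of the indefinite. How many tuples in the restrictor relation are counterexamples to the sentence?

"it" takes "a mould" as antecedent — a donkey pronoun bound across the clause boundary.
Strong reading: for every (s,m) with made(s,m), reused(s,m) ∧ stored(s,m).
Restrictor pairs: (s1,m2) ✓  (s1,m3) ✓  (s1,m4) ✓  (s1,m5) ✓  (s2,m6) ✓  (s3,m4) ✓  (s4,m1) ✓  (s4,m2) ✓  (s4,m4) ✓  (s4,m5) ✓  (s4,m7) ✓  (s4,m8) ✓  (s5,m1) ✓  (s5,m4) ✓  (s5,m5) ✓  (s6,m7) ✓  (s6,m8) ✓
Counterexamples (restrictor pairs failing the scope): 0.

0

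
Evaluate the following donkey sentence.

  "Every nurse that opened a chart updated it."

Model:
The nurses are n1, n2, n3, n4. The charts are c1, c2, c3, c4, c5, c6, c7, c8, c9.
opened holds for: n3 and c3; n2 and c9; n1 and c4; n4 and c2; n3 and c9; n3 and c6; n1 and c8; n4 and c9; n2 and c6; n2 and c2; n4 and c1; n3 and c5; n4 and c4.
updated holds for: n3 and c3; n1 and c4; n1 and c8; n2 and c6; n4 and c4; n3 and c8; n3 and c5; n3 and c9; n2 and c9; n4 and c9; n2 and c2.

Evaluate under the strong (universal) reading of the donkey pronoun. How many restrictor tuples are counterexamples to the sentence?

"it" takes "a chart" as antecedent — a donkey pronoun bound across the clause boundary.
Strong reading: for every (n,c) with opened(n,c), updated(n,c).
Restrictor pairs: (n1,c4) ✓  (n1,c8) ✓  (n2,c2) ✓  (n2,c6) ✓  (n2,c9) ✓  (n3,c3) ✓  (n3,c5) ✓  (n3,c6) ✗  (n3,c9) ✓  (n4,c1) ✗  (n4,c2) ✗  (n4,c4) ✓  (n4,c9) ✓
Counterexamples (restrictor pairs failing the scope): 3.

3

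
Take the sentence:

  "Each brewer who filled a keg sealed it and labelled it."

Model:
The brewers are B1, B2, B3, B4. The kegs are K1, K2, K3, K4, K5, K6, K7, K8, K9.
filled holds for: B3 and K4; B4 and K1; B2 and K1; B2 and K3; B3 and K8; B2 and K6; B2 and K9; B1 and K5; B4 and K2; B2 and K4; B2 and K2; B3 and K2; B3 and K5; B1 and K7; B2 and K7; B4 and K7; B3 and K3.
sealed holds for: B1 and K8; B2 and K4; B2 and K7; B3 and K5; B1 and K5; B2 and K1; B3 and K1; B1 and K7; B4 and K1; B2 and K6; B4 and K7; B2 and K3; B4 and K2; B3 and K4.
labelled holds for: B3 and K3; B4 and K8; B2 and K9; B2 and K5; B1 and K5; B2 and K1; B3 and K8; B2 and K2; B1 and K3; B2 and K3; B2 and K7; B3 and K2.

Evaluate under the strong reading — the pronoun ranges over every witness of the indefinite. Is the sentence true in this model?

False

"it" takes "a keg" as antecedent — a donkey pronoun bound across the clause boundary.
Strong reading: for every (b,k) with filled(b,k), sealed(b,k) ∧ labelled(b,k).
Restrictor pairs: (B1,K5) ✓  (B1,K7) ✗  (B2,K1) ✓  (B2,K2) ✗  (B2,K3) ✓  (B2,K4) ✗  (B2,K6) ✗  (B2,K7) ✓  (B2,K9) ✗  (B3,K2) ✗  (B3,K3) ✗  (B3,K4) ✗  (B3,K5) ✗  (B3,K8) ✗  (B4,K1) ✗  (B4,K2) ✗  (B4,K7) ✗
Counterexample: (B1,K7) is in filled but fails the scope.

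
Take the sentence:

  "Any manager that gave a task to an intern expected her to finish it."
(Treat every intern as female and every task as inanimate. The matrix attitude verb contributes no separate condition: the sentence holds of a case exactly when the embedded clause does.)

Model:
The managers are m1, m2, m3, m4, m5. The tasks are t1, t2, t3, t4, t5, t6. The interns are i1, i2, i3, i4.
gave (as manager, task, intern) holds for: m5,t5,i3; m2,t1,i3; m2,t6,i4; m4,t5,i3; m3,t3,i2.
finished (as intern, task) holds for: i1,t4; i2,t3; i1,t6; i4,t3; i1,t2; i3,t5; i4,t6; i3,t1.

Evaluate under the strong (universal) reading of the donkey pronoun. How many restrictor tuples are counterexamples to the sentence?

"her" takes "an intern" as antecedent and "it" takes "a task"; both are donkey pronouns co-varying with the restrictor.
Strong reading: for every (m,t,i) with gave(m,t,i), finished(i,t).
Restrictor triples: (m2,t1,i3)→finished(i3,t1) ✓  (m2,t6,i4)→finished(i4,t6) ✓  (m3,t3,i2)→finished(i2,t3) ✓  (m4,t5,i3)→finished(i3,t5) ✓  (m5,t5,i3)→finished(i3,t5) ✓
Counterexamples (restrictor triples failing the scope): 0.

0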